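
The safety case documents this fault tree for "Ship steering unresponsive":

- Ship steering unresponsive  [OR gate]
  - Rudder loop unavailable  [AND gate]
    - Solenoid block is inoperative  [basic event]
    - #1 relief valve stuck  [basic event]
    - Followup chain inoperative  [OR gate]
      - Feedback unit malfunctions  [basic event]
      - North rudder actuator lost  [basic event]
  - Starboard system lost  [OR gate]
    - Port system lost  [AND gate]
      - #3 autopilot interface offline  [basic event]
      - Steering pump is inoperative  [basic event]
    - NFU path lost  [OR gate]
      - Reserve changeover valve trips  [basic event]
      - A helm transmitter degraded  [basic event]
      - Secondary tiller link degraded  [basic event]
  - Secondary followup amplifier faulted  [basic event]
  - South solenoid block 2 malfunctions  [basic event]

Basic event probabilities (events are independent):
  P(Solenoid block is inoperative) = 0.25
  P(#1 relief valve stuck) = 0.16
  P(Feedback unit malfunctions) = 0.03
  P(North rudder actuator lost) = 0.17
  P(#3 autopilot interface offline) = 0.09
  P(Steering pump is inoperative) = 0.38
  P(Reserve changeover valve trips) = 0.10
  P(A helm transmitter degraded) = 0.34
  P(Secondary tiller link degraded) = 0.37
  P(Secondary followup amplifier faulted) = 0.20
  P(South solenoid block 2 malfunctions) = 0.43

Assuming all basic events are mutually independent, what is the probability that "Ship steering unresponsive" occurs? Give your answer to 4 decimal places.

0.8365

P(Followup chain inoperative) [OR] = 1 − (1−0.03) × (1−0.17) = 0.194900
P(Rudder loop unavailable) [AND] = 0.25 × 0.16 × 0.194900 = 0.007796
P(Port system lost) [AND] = 0.09 × 0.38 = 0.034200
P(NFU path lost) [OR] = 1 − (1−0.10) × (1−0.34) × (1−0.37) = 0.625780
P(Starboard system lost) [OR] = 1 − (1−0.034200) × (1−0.625780) = 0.638578
P(Ship steering unresponsive) [OR] = 1 − (1−0.007796) × (1−0.638578) × (1−0.20) × (1−0.43) = 0.836476
Rounded to 4 decimal places: P(Ship steering unresponsive) ≈ 0.8365.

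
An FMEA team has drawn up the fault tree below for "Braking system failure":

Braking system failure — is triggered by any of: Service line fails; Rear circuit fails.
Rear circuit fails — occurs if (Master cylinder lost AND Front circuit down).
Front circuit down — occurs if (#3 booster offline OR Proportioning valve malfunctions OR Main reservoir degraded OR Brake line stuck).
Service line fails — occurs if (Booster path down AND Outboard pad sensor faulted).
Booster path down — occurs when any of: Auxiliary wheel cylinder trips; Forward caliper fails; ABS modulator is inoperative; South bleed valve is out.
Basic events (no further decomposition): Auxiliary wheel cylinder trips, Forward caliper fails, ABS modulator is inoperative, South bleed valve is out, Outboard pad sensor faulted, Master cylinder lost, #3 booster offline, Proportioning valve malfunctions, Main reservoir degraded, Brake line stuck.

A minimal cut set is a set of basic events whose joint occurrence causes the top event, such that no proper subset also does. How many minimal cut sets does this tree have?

Booster path down [OR]: union of children's cut sets → 4 cut set(s).
Service line fails [AND]: one cut set from each child combined → 4 × 1 = 4 cut set(s).
Front circuit down [OR]: union of children's cut sets → 4 cut set(s).
Rear circuit fails [AND]: one cut set from each child combined → 1 × 4 = 4 cut set(s).
Braking system failure [OR]: union of children's cut sets → 8 cut set(s).
Minimal cut sets: {Auxiliary wheel cylinder trips, Outboard pad sensor faulted}; {Forward caliper fails, Outboard pad sensor faulted}; {ABS modulator is inoperative, Outboard pad sensor faulted}; {Outboard pad sensor faulted, South bleed valve is out}; {#3 booster offline, Master cylinder lost}; {Master cylinder lost, Proportioning valve malfunctions}; {Main reservoir degraded, Master cylinder lost}; {Brake line stuck, Master cylinder lost}.

8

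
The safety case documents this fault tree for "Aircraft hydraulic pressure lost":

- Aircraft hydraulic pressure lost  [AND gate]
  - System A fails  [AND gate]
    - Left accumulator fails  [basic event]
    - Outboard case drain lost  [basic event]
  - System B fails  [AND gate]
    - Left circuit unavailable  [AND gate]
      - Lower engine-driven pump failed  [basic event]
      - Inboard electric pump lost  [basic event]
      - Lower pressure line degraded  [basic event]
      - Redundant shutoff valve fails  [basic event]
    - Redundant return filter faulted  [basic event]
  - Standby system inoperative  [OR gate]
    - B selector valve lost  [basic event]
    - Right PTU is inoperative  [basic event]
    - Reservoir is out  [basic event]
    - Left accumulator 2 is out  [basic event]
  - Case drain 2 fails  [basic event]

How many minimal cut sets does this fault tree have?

4

System A fails [AND]: one cut set from each child combined → 1 × 1 = 1 cut set(s).
Left circuit unavailable [AND]: one cut set from each child combined → 1 × 1 × 1 × 1 = 1 cut set(s).
System B fails [AND]: one cut set from each child combined → 1 × 1 = 1 cut set(s).
Standby system inoperative [OR]: union of children's cut sets → 4 cut set(s).
Aircraft hydraulic pressure lost [AND]: one cut set from each child combined → 1 × 1 × 4 × 1 = 4 cut set(s).
Minimal cut sets: {B selector valve lost, Case drain 2 fails, Inboard electric pump lost, Left accumulator fails, Lower engine-driven pump failed, Lower pressure line degraded, Outboard case drain lost, Redundant return filter faulted, Redundant shutoff valve fails}; {Case drain 2 fails, Inboard electric pump lost, Left accumulator fails, Lower engine-driven pump failed, Lower pressure line degraded, Outboard case drain lost, Redundant return filter faulted, Redundant shutoff valve fails, Right PTU is inoperative}; {Case drain 2 fails, Inboard electric pump lost, Left accumulator fails, Lower engine-driven pump failed, Lower pressure line degraded, Outboard case drain lost, Redundant return filter faulted, Redundant shutoff valve fails, Reservoir is out}; {Case drain 2 fails, Inboard electric pump lost, Left accumulator 2 is out, Left accumulator fails, Lower engine-driven pump failed, Lower pressure line degraded, Outboard case drain lost, Redundant return filter faulted, Redundant shutoff valve fails}.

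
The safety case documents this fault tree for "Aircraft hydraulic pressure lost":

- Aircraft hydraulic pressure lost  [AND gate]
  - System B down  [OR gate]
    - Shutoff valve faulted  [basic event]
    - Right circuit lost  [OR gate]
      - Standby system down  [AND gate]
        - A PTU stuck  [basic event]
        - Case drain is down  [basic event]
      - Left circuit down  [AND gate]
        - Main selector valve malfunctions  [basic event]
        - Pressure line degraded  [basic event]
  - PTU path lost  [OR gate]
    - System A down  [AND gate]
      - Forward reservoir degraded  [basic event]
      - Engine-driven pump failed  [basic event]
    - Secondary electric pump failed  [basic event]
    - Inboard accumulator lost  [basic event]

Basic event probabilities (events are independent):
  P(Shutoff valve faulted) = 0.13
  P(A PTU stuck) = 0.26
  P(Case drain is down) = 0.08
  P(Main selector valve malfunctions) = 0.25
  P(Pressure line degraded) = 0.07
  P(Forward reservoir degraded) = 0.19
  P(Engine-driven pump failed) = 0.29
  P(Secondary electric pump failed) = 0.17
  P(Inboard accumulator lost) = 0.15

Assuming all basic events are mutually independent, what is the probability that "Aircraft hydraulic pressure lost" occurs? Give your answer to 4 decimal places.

0.0543

P(Standby system down) [AND] = 0.26 × 0.08 = 0.020800
P(Left circuit down) [AND] = 0.25 × 0.07 = 0.017500
P(Right circuit lost) [OR] = 1 − (1−0.020800) × (1−0.017500) = 0.037936
P(System B down) [OR] = 1 − (1−0.13) × (1−0.037936) = 0.163004
P(System A down) [AND] = 0.19 × 0.29 = 0.055100
P(PTU path lost) [OR] = 1 − (1−0.055100) × (1−0.17) × (1−0.15) = 0.333373
P(Aircraft hydraulic pressure lost) [AND] = 0.163004 × 0.333373 = 0.054341
Rounded to 4 decimal places: P(Aircraft hydraulic pressure lost) ≈ 0.0543.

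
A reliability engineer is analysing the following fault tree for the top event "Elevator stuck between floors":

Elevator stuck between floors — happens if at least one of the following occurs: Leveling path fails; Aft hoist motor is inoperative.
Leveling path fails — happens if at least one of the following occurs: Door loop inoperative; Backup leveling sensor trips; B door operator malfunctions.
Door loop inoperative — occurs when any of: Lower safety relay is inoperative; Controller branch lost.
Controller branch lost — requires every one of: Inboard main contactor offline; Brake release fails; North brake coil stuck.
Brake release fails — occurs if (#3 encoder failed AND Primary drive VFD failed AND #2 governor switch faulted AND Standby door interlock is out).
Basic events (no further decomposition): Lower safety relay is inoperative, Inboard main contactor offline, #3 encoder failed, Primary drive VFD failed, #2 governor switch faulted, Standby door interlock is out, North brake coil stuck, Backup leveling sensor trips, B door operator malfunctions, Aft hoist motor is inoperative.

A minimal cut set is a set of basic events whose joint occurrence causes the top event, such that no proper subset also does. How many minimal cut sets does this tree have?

5

Brake release fails [AND]: one cut set from each child combined → 1 × 1 × 1 × 1 = 1 cut set(s).
Controller branch lost [AND]: one cut set from each child combined → 1 × 1 × 1 = 1 cut set(s).
Door loop inoperative [OR]: union of children's cut sets → 2 cut set(s).
Leveling path fails [OR]: union of children's cut sets → 4 cut set(s).
Elevator stuck between floors [OR]: union of children's cut sets → 5 cut set(s).
Minimal cut sets: {Lower safety relay is inoperative}; {#2 governor switch faulted, #3 encoder failed, Inboard main contactor offline, North brake coil stuck, Primary drive VFD failed, Standby door interlock is out}; {Backup leveling sensor trips}; {B door operator malfunctions}; {Aft hoist motor is inoperative}.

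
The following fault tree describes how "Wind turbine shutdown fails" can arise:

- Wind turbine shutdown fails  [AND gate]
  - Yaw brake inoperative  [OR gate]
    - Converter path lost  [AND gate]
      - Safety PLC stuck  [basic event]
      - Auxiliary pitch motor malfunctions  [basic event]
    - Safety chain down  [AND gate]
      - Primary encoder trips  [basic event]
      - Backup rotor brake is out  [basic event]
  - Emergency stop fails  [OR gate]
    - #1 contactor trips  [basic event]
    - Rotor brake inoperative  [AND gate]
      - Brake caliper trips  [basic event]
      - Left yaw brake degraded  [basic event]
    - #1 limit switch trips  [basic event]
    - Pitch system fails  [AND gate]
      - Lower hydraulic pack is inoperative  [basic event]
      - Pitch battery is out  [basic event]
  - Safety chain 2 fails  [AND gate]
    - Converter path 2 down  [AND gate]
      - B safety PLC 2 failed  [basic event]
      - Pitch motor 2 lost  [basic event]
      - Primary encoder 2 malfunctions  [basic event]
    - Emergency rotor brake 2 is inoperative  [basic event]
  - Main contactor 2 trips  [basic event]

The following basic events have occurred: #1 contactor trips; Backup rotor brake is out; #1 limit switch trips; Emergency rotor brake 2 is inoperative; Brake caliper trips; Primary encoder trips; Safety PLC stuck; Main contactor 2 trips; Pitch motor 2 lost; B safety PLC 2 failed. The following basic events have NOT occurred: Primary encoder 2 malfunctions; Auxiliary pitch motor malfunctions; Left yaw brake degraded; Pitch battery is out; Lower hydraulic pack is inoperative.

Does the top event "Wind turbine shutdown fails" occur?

Converter path lost [AND]: Safety PLC stuck=occurs, Auxiliary pitch motor malfunctions=not → not all inputs occur → does not occur.
Safety chain down [AND]: Primary encoder trips=occurs, Backup rotor brake is out=occurs → all inputs occur → occurs.
Yaw brake inoperative [OR]: Converter path lost=not, Safety chain down=occurs → at least one input occurs → occurs.
Rotor brake inoperative [AND]: Brake caliper trips=occurs, Left yaw brake degraded=not → not all inputs occur → does not occur.
Pitch system fails [AND]: Lower hydraulic pack is inoperative=not, Pitch battery is out=not → not all inputs occur → does not occur.
Emergency stop fails [OR]: #1 contactor trips=occurs, Rotor brake inoperative=not, #1 limit switch trips=occurs, Pitch system fails=not → at least one input occurs → occurs.
Converter path 2 down [AND]: B safety PLC 2 failed=occurs, Pitch motor 2 lost=occurs, Primary encoder 2 malfunctions=not → not all inputs occur → does not occur.
Safety chain 2 fails [AND]: Converter path 2 down=not, Emergency rotor brake 2 is inoperative=occurs → not all inputs occur → does not occur.
Wind turbine shutdown fails [AND]: Yaw brake inoperative=occurs, Emergency stop fails=occurs, Safety chain 2 fails=not, Main contactor 2 trips=occurs → not all inputs occur → does not occur.

No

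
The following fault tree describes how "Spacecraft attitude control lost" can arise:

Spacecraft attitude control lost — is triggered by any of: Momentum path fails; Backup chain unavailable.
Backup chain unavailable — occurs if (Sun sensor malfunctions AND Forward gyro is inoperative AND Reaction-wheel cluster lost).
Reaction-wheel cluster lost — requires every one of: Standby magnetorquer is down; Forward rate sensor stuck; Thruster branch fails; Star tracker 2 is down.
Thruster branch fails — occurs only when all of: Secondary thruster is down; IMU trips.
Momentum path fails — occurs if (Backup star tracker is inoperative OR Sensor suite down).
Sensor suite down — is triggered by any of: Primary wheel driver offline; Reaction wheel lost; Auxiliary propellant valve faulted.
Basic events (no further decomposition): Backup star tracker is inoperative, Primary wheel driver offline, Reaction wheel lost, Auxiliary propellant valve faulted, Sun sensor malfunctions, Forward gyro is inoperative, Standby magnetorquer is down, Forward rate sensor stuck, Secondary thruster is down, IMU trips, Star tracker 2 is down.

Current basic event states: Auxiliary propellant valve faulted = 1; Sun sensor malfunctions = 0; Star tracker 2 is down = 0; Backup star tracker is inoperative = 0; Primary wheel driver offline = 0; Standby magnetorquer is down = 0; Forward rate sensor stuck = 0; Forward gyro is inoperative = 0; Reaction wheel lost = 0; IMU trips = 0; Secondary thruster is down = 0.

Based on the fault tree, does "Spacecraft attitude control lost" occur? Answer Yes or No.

Sensor suite down [OR]: Primary wheel driver offline=not, Reaction wheel lost=not, Auxiliary propellant valve faulted=occurs → at least one input occurs → occurs.
Momentum path fails [OR]: Backup star tracker is inoperative=not, Sensor suite down=occurs → at least one input occurs → occurs.
Thruster branch fails [AND]: Secondary thruster is down=not, IMU trips=not → not all inputs occur → does not occur.
Reaction-wheel cluster lost [AND]: Standby magnetorquer is down=not, Forward rate sensor stuck=not, Thruster branch fails=not, Star tracker 2 is down=not → not all inputs occur → does not occur.
Backup chain unavailable [AND]: Sun sensor malfunctions=not, Forward gyro is inoperative=not, Reaction-wheel cluster lost=not → not all inputs occur → does not occur.
Spacecraft attitude control lost [OR]: Momentum path fails=occurs, Backup chain unavailable=not → at least one input occurs → occurs.

Yes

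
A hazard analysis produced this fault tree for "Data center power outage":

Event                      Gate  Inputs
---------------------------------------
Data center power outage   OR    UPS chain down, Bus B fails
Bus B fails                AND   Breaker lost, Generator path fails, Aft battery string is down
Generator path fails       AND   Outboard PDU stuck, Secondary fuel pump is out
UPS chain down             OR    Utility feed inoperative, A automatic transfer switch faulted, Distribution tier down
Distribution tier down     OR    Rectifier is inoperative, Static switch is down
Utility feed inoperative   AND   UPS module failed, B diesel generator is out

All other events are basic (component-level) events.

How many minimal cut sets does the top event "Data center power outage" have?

Utility feed inoperative [AND]: one cut set from each child combined → 1 × 1 = 1 cut set(s).
Distribution tier down [OR]: union of children's cut sets → 2 cut set(s).
UPS chain down [OR]: union of children's cut sets → 4 cut set(s).
Generator path fails [AND]: one cut set from each child combined → 1 × 1 = 1 cut set(s).
Bus B fails [AND]: one cut set from each child combined → 1 × 1 × 1 = 1 cut set(s).
Data center power outage [OR]: union of children's cut sets → 5 cut set(s).
Minimal cut sets: {B diesel generator is out, UPS module failed}; {A automatic transfer switch faulted}; {Rectifier is inoperative}; {Static switch is down}; {Aft battery string is down, Breaker lost, Outboard PDU stuck, Secondary fuel pump is out}.

5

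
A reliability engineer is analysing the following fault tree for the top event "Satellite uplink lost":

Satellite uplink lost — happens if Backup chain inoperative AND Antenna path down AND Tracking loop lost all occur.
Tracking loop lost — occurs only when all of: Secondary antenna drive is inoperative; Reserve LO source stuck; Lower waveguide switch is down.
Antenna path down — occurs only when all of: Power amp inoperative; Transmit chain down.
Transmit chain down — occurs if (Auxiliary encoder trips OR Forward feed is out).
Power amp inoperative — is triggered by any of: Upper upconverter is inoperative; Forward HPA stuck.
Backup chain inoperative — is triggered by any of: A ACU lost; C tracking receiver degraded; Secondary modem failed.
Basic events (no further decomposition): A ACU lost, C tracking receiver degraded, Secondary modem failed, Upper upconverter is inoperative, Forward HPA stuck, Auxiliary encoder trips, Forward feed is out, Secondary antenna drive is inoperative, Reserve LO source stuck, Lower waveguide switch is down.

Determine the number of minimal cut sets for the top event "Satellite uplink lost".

Backup chain inoperative [OR]: union of children's cut sets → 3 cut set(s).
Power amp inoperative [OR]: union of children's cut sets → 2 cut set(s).
Transmit chain down [OR]: union of children's cut sets → 2 cut set(s).
Antenna path down [AND]: one cut set from each child combined → 2 × 2 = 4 cut set(s).
Tracking loop lost [AND]: one cut set from each child combined → 1 × 1 × 1 = 1 cut set(s).
Satellite uplink lost [AND]: one cut set from each child combined → 3 × 4 × 1 = 12 cut set(s).

12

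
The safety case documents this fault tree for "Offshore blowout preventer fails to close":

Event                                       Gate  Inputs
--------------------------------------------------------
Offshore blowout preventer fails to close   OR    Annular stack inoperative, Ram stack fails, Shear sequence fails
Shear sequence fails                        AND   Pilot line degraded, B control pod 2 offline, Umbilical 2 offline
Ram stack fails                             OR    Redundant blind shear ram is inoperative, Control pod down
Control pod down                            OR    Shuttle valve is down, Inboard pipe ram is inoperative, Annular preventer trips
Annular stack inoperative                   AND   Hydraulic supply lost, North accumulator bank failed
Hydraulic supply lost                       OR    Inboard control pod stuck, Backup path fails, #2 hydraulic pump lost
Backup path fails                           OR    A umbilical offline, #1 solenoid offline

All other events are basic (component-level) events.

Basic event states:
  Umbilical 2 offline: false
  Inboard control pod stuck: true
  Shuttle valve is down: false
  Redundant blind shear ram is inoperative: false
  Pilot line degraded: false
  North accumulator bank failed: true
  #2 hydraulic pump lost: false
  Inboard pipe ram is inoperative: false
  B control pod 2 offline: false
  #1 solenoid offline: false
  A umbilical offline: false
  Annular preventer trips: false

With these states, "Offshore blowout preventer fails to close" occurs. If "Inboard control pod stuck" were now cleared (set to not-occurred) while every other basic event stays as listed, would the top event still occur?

Counterfactual: set "Inboard control pod stuck" to not occurred.
Backup path fails [OR]: A umbilical offline=not, #1 solenoid offline=not → no input occurs → does not occur.
Hydraulic supply lost [OR]: Inboard control pod stuck=not, Backup path fails=not, #2 hydraulic pump lost=not → no input occurs → does not occur.
Annular stack inoperative [AND]: Hydraulic supply lost=not, North accumulator bank failed=occurs → not all inputs occur → does not occur.
Control pod down [OR]: Shuttle valve is down=not, Inboard pipe ram is inoperative=not, Annular preventer trips=not → no input occurs → does not occur.
Ram stack fails [OR]: Redundant blind shear ram is inoperative=not, Control pod down=not → no input occurs → does not occur.
Shear sequence fails [AND]: Pilot line degraded=not, B control pod 2 offline=not, Umbilical 2 offline=not → not all inputs occur → does not occur.
Offshore blowout preventer fails to close [OR]: Annular stack inoperative=not, Ram stack fails=not, Shear sequence fails=not → no input occurs → does not occur.

No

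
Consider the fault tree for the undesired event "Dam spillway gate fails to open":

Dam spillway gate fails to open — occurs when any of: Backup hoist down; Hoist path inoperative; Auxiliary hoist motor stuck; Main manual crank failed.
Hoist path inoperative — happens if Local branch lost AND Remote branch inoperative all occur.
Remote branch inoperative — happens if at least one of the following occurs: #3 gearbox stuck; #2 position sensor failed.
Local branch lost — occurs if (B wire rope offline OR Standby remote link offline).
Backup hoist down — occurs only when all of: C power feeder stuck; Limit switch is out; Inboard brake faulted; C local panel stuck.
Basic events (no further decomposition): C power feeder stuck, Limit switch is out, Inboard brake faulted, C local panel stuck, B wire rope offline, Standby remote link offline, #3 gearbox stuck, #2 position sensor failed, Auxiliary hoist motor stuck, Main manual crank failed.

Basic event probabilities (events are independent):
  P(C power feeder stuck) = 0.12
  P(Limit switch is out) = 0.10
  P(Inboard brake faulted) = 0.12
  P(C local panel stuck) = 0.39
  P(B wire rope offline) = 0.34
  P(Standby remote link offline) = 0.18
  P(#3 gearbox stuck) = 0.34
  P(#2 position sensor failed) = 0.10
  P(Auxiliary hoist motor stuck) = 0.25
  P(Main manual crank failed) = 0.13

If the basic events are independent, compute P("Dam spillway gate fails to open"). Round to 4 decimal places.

P(Backup hoist down) [AND] = 0.12 × 0.10 × 0.12 × 0.39 = 0.000562
P(Local branch lost) [OR] = 1 − (1−0.34) × (1−0.18) = 0.458800
P(Remote branch inoperative) [OR] = 1 − (1−0.34) × (1−0.10) = 0.406000
P(Hoist path inoperative) [AND] = 0.458800 × 0.406000 = 0.186273
P(Dam spillway gate fails to open) [OR] = 1 − (1−0.000562) × (1−0.186273) × (1−0.25) × (1−0.13) = 0.469342
Rounded to 4 decimal places: P(Dam spillway gate fails to open) ≈ 0.4693.

0.4693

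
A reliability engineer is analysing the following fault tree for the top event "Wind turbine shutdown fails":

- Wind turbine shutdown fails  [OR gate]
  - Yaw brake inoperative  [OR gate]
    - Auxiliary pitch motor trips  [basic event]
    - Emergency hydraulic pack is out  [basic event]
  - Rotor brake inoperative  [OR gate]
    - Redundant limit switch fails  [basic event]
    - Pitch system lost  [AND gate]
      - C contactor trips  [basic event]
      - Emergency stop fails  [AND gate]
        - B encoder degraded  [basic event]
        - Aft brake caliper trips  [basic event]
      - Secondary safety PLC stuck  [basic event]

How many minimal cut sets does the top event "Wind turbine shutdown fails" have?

Yaw brake inoperative [OR]: union of children's cut sets → 2 cut set(s).
Emergency stop fails [AND]: one cut set from each child combined → 1 × 1 = 1 cut set(s).
Pitch system lost [AND]: one cut set from each child combined → 1 × 1 × 1 = 1 cut set(s).
Rotor brake inoperative [OR]: union of children's cut sets → 2 cut set(s).
Wind turbine shutdown fails [OR]: union of children's cut sets → 4 cut set(s).
Minimal cut sets: {Auxiliary pitch motor trips}; {Emergency hydraulic pack is out}; {Redundant limit switch fails}; {Aft brake caliper trips, B encoder degraded, C contactor trips, Secondary safety PLC stuck}.

4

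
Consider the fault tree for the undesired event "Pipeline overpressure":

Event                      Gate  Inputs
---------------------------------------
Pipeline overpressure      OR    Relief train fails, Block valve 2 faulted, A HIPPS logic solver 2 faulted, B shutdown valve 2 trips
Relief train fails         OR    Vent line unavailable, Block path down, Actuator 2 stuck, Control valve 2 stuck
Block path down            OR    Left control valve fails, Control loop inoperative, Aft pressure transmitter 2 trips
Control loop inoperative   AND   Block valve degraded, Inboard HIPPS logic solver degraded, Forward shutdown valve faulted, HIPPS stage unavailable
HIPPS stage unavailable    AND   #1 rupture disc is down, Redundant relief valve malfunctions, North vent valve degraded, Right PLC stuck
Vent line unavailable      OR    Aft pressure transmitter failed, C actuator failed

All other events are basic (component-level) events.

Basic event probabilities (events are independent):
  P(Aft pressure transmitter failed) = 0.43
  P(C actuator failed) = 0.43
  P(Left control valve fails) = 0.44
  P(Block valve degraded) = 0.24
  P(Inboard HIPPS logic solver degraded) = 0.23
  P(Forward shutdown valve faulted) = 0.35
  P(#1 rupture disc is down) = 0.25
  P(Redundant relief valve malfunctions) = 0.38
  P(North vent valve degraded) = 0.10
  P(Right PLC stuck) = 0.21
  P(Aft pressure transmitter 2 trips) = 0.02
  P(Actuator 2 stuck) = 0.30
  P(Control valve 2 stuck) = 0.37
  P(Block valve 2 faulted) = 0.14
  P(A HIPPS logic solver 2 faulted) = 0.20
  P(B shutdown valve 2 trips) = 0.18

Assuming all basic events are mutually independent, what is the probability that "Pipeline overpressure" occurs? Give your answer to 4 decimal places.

P(Vent line unavailable) [OR] = 1 − (1−0.43) × (1−0.43) = 0.675100
P(HIPPS stage unavailable) [AND] = 0.25 × 0.38 × 0.10 × 0.21 = 0.001995
P(Control loop inoperative) [AND] = 0.24 × 0.23 × 0.35 × 0.001995 = 0.000039
P(Block path down) [OR] = 1 − (1−0.44) × (1−0.000039) × (1−0.02) = 0.451221
P(Relief train fails) [OR] = 1 − (1−0.675100) × (1−0.451221) × (1−0.30) × (1−0.37) = 0.921370
P(Pipeline overpressure) [OR] = 1 − (1−0.921370) × (1−0.14) × (1−0.20) × (1−0.18) = 0.955640
Rounded to 4 decimal places: P(Pipeline overpressure) ≈ 0.9556.

0.9556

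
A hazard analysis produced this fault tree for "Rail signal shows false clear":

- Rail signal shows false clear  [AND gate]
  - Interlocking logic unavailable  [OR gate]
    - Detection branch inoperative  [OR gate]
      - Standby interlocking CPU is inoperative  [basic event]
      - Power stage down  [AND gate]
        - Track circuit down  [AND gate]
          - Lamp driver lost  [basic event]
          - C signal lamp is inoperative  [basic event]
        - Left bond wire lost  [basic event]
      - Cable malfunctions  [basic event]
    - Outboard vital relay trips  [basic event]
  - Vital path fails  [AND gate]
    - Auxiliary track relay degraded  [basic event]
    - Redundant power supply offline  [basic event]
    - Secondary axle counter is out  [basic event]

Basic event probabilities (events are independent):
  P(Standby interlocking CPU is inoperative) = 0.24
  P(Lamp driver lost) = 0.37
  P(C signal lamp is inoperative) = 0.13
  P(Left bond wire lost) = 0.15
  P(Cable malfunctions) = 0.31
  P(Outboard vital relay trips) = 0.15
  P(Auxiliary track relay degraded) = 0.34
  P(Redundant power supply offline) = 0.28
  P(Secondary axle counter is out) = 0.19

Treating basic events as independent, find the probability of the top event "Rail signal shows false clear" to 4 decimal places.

P(Track circuit down) [AND] = 0.37 × 0.13 = 0.048100
P(Power stage down) [AND] = 0.048100 × 0.15 = 0.007215
P(Detection branch inoperative) [OR] = 1 − (1−0.24) × (1−0.007215) × (1−0.31) = 0.479384
P(Interlocking logic unavailable) [OR] = 1 − (1−0.479384) × (1−0.15) = 0.557476
P(Vital path fails) [AND] = 0.34 × 0.28 × 0.19 = 0.018088
P(Rail signal shows false clear) [AND] = 0.557476 × 0.018088 = 0.010084
Rounded to 4 decimal places: P(Rail signal shows false clear) ≈ 0.0101.

0.0101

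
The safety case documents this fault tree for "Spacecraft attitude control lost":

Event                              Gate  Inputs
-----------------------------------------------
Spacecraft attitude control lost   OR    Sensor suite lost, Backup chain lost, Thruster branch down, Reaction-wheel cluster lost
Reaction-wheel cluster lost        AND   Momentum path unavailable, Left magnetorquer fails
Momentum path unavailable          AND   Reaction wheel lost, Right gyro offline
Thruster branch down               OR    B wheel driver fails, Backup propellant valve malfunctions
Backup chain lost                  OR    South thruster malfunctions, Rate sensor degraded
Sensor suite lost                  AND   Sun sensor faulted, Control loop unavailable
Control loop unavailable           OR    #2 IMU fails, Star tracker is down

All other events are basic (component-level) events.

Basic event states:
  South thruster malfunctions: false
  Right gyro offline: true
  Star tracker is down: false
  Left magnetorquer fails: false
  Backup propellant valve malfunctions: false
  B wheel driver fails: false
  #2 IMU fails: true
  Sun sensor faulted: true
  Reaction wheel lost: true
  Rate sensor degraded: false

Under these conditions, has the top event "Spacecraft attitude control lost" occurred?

Yes

Control loop unavailable [OR]: #2 IMU fails=occurs, Star tracker is down=not → at least one input occurs → occurs.
Sensor suite lost [AND]: Sun sensor faulted=occurs, Control loop unavailable=occurs → all inputs occur → occurs.
Backup chain lost [OR]: South thruster malfunctions=not, Rate sensor degraded=not → no input occurs → does not occur.
Thruster branch down [OR]: B wheel driver fails=not, Backup propellant valve malfunctions=not → no input occurs → does not occur.
Momentum path unavailable [AND]: Reaction wheel lost=occurs, Right gyro offline=occurs → all inputs occur → occurs.
Reaction-wheel cluster lost [AND]: Momentum path unavailable=occurs, Left magnetorquer fails=not → not all inputs occur → does not occur.
Spacecraft attitude control lost [OR]: Sensor suite lost=occurs, Backup chain lost=not, Thruster branch down=not, Reaction-wheel cluster lost=not → at least one input occurs → occurs.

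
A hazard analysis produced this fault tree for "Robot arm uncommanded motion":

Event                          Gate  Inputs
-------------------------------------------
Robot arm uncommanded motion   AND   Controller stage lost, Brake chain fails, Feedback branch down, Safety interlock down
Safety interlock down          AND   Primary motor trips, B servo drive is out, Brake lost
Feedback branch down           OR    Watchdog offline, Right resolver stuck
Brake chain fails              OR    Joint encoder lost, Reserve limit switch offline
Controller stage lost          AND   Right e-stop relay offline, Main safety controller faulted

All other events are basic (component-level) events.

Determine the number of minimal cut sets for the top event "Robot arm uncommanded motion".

4

Controller stage lost [AND]: one cut set from each child combined → 1 × 1 = 1 cut set(s).
Brake chain fails [OR]: union of children's cut sets → 2 cut set(s).
Feedback branch down [OR]: union of children's cut sets → 2 cut set(s).
Safety interlock down [AND]: one cut set from each child combined → 1 × 1 × 1 = 1 cut set(s).
Robot arm uncommanded motion [AND]: one cut set from each child combined → 1 × 2 × 2 × 1 = 4 cut set(s).
Minimal cut sets: {B servo drive is out, Brake lost, Joint encoder lost, Main safety controller faulted, Primary motor trips, Right e-stop relay offline, Watchdog offline}; {B servo drive is out, Brake lost, Joint encoder lost, Main safety controller faulted, Primary motor trips, Right e-stop relay offline, Right resolver stuck}; {B servo drive is out, Brake lost, Main safety controller faulted, Primary motor trips, Reserve limit switch offline, Right e-stop relay offline, Watchdog offline}; {B servo drive is out, Brake lost, Main safety controller faulted, Primary motor trips, Reserve limit switch offline, Right e-stop relay offline, Right resolver stuck}.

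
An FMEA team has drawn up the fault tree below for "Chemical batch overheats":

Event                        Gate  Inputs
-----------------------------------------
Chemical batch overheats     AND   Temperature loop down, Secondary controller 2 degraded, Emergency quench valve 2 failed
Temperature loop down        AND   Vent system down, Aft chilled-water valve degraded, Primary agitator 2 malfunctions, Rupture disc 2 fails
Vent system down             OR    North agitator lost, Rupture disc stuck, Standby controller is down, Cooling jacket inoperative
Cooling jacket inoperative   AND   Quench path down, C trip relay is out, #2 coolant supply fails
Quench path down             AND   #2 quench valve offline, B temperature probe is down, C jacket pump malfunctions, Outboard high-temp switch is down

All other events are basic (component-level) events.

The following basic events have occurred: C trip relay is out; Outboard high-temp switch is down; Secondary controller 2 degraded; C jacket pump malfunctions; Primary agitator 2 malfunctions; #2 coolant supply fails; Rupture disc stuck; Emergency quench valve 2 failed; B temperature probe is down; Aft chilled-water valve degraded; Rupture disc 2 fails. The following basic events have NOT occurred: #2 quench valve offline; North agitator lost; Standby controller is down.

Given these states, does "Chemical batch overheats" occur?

Quench path down [AND]: #2 quench valve offline=not, B temperature probe is down=occurs, C jacket pump malfunctions=occurs, Outboard high-temp switch is down=occurs → not all inputs occur → does not occur.
Cooling jacket inoperative [AND]: Quench path down=not, C trip relay is out=occurs, #2 coolant supply fails=occurs → not all inputs occur → does not occur.
Vent system down [OR]: North agitator lost=not, Rupture disc stuck=occurs, Standby controller is down=not, Cooling jacket inoperative=not → at least one input occurs → occurs.
Temperature loop down [AND]: Vent system down=occurs, Aft chilled-water valve degraded=occurs, Primary agitator 2 malfunctions=occurs, Rupture disc 2 fails=occurs → all inputs occur → occurs.
Chemical batch overheats [AND]: Temperature loop down=occurs, Secondary controller 2 degraded=occurs, Emergency quench valve 2 failed=occurs → all inputs occur → occurs.

Yes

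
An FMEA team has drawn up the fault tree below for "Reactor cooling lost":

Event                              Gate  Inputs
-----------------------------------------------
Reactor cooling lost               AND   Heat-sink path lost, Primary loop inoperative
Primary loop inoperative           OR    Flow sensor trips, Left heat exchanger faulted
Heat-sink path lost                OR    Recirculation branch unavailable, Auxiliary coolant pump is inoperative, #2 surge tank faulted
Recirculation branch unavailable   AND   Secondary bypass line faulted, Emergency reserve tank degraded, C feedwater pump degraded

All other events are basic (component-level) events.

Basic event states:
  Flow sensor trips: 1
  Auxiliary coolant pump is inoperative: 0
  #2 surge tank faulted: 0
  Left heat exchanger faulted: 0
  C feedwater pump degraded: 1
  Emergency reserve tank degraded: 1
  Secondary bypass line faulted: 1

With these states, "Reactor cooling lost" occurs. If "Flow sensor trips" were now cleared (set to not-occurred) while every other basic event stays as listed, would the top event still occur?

Counterfactual: set "Flow sensor trips" to not occurred.
Recirculation branch unavailable [AND]: Secondary bypass line faulted=occurs, Emergency reserve tank degraded=occurs, C feedwater pump degraded=occurs → all inputs occur → occurs.
Heat-sink path lost [OR]: Recirculation branch unavailable=occurs, Auxiliary coolant pump is inoperative=not, #2 surge tank faulted=not → at least one input occurs → occurs.
Primary loop inoperative [OR]: Flow sensor trips=not, Left heat exchanger faulted=not → no input occurs → does not occur.
Reactor cooling lost [AND]: Heat-sink path lost=occurs, Primary loop inoperative=not → not all inputs occur → does not occur.

No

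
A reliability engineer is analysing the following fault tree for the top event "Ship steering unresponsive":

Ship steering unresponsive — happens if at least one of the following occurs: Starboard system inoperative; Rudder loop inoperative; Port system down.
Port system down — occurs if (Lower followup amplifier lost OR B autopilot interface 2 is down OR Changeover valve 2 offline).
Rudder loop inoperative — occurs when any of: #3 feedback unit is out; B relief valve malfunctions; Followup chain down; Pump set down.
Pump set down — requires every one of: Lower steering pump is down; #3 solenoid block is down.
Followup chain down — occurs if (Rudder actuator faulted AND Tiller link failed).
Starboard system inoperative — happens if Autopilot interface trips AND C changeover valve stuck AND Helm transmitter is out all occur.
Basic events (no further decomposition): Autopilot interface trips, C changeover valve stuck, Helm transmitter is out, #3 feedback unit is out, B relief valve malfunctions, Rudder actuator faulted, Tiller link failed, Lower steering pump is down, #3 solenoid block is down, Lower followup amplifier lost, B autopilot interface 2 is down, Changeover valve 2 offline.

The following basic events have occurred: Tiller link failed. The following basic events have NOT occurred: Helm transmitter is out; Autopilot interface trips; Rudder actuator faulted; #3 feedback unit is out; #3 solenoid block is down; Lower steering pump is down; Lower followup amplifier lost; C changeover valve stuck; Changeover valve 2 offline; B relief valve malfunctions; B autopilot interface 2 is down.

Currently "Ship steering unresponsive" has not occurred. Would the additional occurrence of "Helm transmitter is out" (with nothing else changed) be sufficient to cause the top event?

Counterfactual: set "Helm transmitter is out" to occurred.
Starboard system inoperative [AND]: Autopilot interface trips=not, C changeover valve stuck=not, Helm transmitter is out=occurs → not all inputs occur → does not occur.
Followup chain down [AND]: Rudder actuator faulted=not, Tiller link failed=occurs → not all inputs occur → does not occur.
Pump set down [AND]: Lower steering pump is down=not, #3 solenoid block is down=not → not all inputs occur → does not occur.
Rudder loop inoperative [OR]: #3 feedback unit is out=not, B relief valve malfunctions=not, Followup chain down=not, Pump set down=not → no input occurs → does not occur.
Port system down [OR]: Lower followup amplifier lost=not, B autopilot interface 2 is down=not, Changeover valve 2 offline=not → no input occurs → does not occur.
Ship steering unresponsive [OR]: Starboard system inoperative=not, Rudder loop inoperative=not, Port system down=not → no input occurs → does not occur.

No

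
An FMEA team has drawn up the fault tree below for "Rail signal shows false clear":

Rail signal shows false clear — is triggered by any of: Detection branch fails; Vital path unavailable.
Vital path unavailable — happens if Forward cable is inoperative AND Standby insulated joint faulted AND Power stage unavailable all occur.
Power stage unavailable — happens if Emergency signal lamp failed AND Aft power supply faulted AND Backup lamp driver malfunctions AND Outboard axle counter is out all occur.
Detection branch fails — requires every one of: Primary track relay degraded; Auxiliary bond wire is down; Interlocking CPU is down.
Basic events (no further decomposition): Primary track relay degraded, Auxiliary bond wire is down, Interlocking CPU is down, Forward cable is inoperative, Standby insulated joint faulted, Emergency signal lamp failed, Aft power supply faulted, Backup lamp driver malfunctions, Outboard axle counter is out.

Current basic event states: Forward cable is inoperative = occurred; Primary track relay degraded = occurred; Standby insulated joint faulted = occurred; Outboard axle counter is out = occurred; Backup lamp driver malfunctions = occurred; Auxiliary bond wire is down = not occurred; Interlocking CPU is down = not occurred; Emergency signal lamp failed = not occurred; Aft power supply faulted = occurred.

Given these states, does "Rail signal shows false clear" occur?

Detection branch fails [AND]: Primary track relay degraded=occurs, Auxiliary bond wire is down=not, Interlocking CPU is down=not → not all inputs occur → does not occur.
Power stage unavailable [AND]: Emergency signal lamp failed=not, Aft power supply faulted=occurs, Backup lamp driver malfunctions=occurs, Outboard axle counter is out=occurs → not all inputs occur → does not occur.
Vital path unavailable [AND]: Forward cable is inoperative=occurs, Standby insulated joint faulted=occurs, Power stage unavailable=not → not all inputs occur → does not occur.
Rail signal shows false clear [OR]: Detection branch fails=not, Vital path unavailable=not → no input occurs → does not occur.

No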